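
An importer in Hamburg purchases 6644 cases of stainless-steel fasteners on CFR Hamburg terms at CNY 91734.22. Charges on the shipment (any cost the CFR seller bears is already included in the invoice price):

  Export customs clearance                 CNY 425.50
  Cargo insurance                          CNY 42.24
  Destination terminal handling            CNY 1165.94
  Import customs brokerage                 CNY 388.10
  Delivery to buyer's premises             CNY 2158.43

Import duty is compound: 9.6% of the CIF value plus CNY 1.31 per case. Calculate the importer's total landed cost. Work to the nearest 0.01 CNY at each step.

Total landed cost: CNY 113003.11

CFR: the seller pays costs through ocean freight to the destination port, but not insurance.
Already in the invoice (seller's account under CFR): export clearance — exclude.
CIF value = CFR price + insurance = 91734.22 + 42.24 = 91776.46
Ad valorem component: 91776.46 × 9.6% = 8810.54
Specific component: 6644 × 1.31 = 8703.64
Import duty = 8810.54 + 8703.64 = 17514.18
Buyer bears: insurance 42.24 + destination terminal 1165.94 + brokerage 388.10 + delivery 2158.43 + duty 17514.18 = 21268.89
Landed cost = invoice 91734.22 + 21268.89 = 113003.11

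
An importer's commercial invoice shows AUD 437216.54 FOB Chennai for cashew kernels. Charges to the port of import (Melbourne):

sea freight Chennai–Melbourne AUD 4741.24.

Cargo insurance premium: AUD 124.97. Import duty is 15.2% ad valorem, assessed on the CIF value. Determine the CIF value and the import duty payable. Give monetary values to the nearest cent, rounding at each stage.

CIF value: AUD 442082.75; import duty: AUD 67196.58

CIF = FOB price + freight + insurance
CIF = 437216.54 + 4741.24 + 124.97 = 442082.75
Import duty = 442082.75 × 15.2% = 67196.58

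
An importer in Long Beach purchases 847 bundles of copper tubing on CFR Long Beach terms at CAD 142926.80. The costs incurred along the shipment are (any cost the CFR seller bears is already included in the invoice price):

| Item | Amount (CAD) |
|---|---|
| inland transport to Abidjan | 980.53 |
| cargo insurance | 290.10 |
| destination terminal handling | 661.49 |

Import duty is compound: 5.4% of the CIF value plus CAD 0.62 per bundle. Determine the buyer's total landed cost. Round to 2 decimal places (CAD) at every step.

CFR: the seller pays costs through ocean freight to the destination port, but not insurance.
Already in the invoice (seller's account under CFR): inland to port — exclude.
CIF value = CFR price + insurance = 142926.80 + 290.10 = 143216.90
Ad valorem component: 143216.90 × 5.4% = 7733.71
Specific component: 847 × 0.62 = 525.14
Import duty = 7733.71 + 525.14 = 8258.85
Buyer bears: insurance 290.10 + destination terminal 661.49 + duty 8258.85 = 9210.44
Landed cost = invoice 142926.80 + 9210.44 = 152137.24

Total landed cost: CAD 152137.24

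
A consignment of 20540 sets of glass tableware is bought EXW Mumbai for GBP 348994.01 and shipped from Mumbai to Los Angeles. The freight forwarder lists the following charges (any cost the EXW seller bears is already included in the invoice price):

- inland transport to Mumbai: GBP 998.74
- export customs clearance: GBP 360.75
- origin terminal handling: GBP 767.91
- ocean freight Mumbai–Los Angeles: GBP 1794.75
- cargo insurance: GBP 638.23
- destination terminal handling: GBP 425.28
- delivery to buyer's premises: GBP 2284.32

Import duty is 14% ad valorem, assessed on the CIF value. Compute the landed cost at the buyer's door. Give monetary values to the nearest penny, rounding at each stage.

EXW: the seller makes goods available at their premises; the buyer bears all onward costs.
CIF value = EXW price + inland to port + export clearance + origin terminal + freight + insurance = 348994.01 + 998.74 + 360.75 + 767.91 + 1794.75 + 638.23 = 353554.39
Import duty = 353554.39 × 14% = 49497.61
Buyer bears: inland to port 998.74 + export clearance 360.75 + origin terminal 767.91 + freight 1794.75 + insurance 638.23 + destination terminal 425.28 + delivery 2284.32 + duty 49497.61 = 56767.59
Landed cost = invoice 348994.01 + 56767.59 = 405761.60

Total landed cost: GBP 405761.60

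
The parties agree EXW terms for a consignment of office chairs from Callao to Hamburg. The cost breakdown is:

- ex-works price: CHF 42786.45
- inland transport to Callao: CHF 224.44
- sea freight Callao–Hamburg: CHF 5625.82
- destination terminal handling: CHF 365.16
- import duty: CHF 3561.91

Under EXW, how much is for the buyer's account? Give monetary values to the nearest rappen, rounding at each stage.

EXW: the seller makes goods available at their premises; the buyer bears all onward costs.
Seller's account: goods 42786.45 = 42786.45
Buyer's account: inland to port 224.44 + freight 5625.82 + destination terminal 365.16 + duty 3561.91 = 9777.33

Buyer's account: CHF 9777.33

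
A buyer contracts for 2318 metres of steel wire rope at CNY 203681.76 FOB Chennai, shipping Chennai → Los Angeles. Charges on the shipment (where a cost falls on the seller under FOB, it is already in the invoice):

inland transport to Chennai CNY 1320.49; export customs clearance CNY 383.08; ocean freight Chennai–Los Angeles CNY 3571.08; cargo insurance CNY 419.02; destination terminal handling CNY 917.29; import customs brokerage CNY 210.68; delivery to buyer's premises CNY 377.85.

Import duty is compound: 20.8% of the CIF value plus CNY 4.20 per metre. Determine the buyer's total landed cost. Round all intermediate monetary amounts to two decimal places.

FOB: the seller bears costs until goods are on board at the origin port; the buyer bears freight, insurance and all costs thereafter.
Already in the invoice (seller's account under FOB): inland to port, export clearance — exclude.
CIF value = FOB price + freight + insurance = 203681.76 + 3571.08 + 419.02 = 207671.86
Ad valorem component: 207671.86 × 20.8% = 43195.75
Specific component: 2318 × 4.20 = 9735.60
Import duty = 43195.75 + 9735.60 = 52931.35
Buyer bears: freight 3571.08 + insurance 419.02 + destination terminal 917.29 + brokerage 210.68 + delivery 377.85 + duty 52931.35 = 58427.27
Landed cost = invoice 203681.76 + 58427.27 = 262109.03

Total landed cost: CNY 262109.03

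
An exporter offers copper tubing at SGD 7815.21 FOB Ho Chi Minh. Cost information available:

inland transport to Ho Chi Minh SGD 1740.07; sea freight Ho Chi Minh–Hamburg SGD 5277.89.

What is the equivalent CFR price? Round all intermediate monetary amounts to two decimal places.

CFR price: SGD 13093.10

Not relevant to the conversion: inland to port — on the seller under both FOB and CFR; already in the FOB price and stays in the CFR price.
From FOB to CFR, the seller additionally bears: freight.
CFR price = 7815.21 + 5277.89 = 13093.10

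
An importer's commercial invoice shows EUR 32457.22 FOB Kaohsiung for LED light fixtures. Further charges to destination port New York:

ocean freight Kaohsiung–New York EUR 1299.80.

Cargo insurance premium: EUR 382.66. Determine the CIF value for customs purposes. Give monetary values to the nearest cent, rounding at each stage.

CIF value: EUR 34139.68

CIF = FOB price + freight + insurance
CIF = 32457.22 + 1299.80 + 382.66 = 34139.68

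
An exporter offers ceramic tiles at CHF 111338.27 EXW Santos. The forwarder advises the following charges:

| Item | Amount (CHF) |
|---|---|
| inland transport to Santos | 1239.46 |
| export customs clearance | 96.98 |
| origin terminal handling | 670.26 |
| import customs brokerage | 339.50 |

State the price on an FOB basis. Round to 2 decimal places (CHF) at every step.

Not relevant to the conversion: brokerage — on the buyer under both terms; not part of either seller's price.
From EXW to FOB, the seller additionally bears: inland to port, export clearance, origin terminal.
FOB price = 111338.27 + 1239.46 + 96.98 + 670.26 = 113344.97

FOB price: CHF 113344.97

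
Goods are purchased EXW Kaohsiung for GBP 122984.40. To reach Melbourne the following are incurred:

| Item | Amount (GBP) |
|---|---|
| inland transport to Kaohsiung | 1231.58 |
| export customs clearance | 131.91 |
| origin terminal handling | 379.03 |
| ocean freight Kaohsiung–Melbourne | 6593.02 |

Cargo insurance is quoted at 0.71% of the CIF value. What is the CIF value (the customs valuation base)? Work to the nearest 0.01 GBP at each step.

Let C be the CIF value. C = EXW price + pre-shipment costs + freight + 0.71% × C
C − 0.71% × C = 122984.40 + 1231.58 + 131.91 + 379.03 + 6593.02
0.9929 × C = 131319.94
C = 131319.94 / 0.9929 = 132258.98
Insurance premium = 0.71% × 132258.98 = 939.04

CIF value: GBP 132258.98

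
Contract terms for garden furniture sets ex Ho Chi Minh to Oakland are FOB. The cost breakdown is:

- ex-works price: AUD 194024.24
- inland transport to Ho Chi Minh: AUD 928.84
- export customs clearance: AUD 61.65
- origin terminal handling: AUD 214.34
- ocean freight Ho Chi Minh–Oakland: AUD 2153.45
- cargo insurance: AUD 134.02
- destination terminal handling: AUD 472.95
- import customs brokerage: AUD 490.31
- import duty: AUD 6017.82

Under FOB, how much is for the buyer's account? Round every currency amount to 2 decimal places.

Buyer's account: AUD 9268.55

FOB: the seller bears costs until goods are on board at the origin port; the buyer bears freight, insurance and all costs thereafter.
Seller's account: goods 194024.24 + inland to port 928.84 + export clearance 61.65 + origin terminal 214.34 = 195229.07
Buyer's account: freight 2153.45 + insurance 134.02 + destination terminal 472.95 + brokerage 490.31 + duty 6017.82 = 9268.55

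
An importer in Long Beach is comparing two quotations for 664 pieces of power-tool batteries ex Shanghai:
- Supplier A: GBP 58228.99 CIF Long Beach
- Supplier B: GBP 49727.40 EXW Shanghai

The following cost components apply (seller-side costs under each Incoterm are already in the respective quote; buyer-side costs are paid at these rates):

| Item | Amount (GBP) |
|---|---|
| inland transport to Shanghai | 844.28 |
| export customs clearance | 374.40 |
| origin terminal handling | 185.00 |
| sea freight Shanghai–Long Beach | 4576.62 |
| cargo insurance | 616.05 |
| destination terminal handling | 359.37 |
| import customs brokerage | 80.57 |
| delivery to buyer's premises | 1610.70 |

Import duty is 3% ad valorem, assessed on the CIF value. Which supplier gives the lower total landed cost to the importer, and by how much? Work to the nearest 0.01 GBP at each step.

Supplier A (CIF):
The CIF price already equals the CIF value: 58228.99
Import duty = 58228.99 × 3% = 1746.87
Buyer bears (A): 359.37 + 80.57 + 1610.70 = 2050.64
Landed cost (A) = invoice 58228.99 + 2050.64 + duty 1746.87 = 62026.50
Supplier B (EXW):
CIF value = EXW price + inland to port + export clearance + origin terminal + freight + insurance = 49727.40 + 844.28 + 374.40 + 185.00 + 4576.62 + 616.05 = 56323.75
Import duty = 56323.75 × 3% = 1689.71
Buyer bears (B): 844.28 + 374.40 + 185.00 + 4576.62 + 616.05 + 359.37 + 80.57 + 1610.70 = 8646.99
Landed cost (B) = invoice 49727.40 + 8646.99 + duty 1689.71 = 60064.10
Difference = |62026.50 − 60064.10| = 1962.40

Supplier B is cheaper by GBP 1962.40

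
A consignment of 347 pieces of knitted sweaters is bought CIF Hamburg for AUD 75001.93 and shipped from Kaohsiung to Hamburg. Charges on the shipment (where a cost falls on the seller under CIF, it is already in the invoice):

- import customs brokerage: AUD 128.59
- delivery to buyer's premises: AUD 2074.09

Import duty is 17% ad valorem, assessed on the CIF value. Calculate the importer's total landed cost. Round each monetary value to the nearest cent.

Total landed cost: AUD 89954.94

CIF: the seller pays costs through ocean freight and marine insurance to the destination port.
The CIF price already equals the CIF value: 75001.93
Import duty = 75001.93 × 17% = 12750.33
Buyer bears: brokerage 128.59 + delivery 2074.09 + duty 12750.33 = 14953.01
Landed cost = invoice 75001.93 + 14953.01 = 89954.94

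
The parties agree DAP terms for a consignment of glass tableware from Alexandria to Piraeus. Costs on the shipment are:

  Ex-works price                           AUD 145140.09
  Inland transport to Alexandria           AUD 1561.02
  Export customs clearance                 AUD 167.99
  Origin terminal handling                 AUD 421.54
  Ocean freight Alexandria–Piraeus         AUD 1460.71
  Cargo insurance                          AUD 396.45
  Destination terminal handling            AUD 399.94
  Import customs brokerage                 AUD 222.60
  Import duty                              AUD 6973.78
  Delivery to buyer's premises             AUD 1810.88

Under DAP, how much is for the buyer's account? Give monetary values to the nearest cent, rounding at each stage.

Buyer's account: AUD 7196.38

DAP: the seller bears all costs to the named destination except import duty and clearance.
Seller's account: goods 145140.09 + inland to port 1561.02 + export clearance 167.99 + origin terminal 421.54 + freight 1460.71 + insurance 396.45 + destination terminal 399.94 + delivery 1810.88 = 151358.62
Buyer's account: brokerage 222.60 + duty 6973.78 = 7196.38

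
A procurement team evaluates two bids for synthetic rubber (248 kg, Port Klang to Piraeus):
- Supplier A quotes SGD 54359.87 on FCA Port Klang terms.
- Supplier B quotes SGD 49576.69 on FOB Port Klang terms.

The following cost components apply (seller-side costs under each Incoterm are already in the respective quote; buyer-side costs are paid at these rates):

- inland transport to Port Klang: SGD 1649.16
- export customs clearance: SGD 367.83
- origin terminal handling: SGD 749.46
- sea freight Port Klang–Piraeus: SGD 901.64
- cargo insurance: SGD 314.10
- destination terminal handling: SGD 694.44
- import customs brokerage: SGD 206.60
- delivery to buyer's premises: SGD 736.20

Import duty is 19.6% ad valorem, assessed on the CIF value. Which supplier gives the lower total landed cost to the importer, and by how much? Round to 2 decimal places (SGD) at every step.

Supplier B is cheaper by SGD 6617.03

Supplier A (FCA):
CIF value = FCA price + origin terminal + freight + insurance = 54359.87 + 749.46 + 901.64 + 314.10 = 56325.07
Import duty = 56325.07 × 19.6% = 11039.71
Buyer bears (A): 749.46 + 901.64 + 314.10 + 694.44 + 206.60 + 736.20 = 3602.44
Landed cost (A) = invoice 54359.87 + 3602.44 + duty 11039.71 = 69002.02
Supplier B (FOB):
CIF value = FOB price + freight + insurance = 49576.69 + 901.64 + 314.10 = 50792.43
Import duty = 50792.43 × 19.6% = 9955.32
Buyer bears (B): 901.64 + 314.10 + 694.44 + 206.60 + 736.20 = 2852.98
Landed cost (B) = invoice 49576.69 + 2852.98 + duty 9955.32 = 62384.99
Difference = |69002.02 − 62384.99| = 6617.03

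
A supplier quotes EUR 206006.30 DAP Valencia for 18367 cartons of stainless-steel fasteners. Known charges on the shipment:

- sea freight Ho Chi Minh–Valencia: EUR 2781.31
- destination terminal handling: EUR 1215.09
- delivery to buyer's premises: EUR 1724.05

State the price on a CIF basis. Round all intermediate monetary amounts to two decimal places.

CIF price: EUR 203067.16

Not relevant to the conversion: freight — on the seller under both DAP and CIF; already in the DAP price and stays in the CIF price.
From DAP to CIF, the seller no longer bears: destination terminal, delivery.
CIF price = 206006.30 − 1215.09 − 1724.05 = 203067.16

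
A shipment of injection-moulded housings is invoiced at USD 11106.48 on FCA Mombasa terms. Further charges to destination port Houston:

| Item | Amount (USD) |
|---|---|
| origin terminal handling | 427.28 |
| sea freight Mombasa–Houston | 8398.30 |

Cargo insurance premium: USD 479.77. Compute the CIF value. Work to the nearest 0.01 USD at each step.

CIF value: USD 20411.83

CIF = FCA price + pre-shipment costs + freight + insurance
CIF = 11106.48 + 427.28 + 8398.30 + 479.77 = 20411.83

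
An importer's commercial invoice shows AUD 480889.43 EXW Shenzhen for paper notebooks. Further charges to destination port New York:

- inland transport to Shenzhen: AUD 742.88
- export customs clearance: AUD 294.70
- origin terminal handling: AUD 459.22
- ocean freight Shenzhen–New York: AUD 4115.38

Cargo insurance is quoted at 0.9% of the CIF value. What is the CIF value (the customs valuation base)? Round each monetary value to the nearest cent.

Let C be the CIF value. C = EXW price + pre-shipment costs + freight + 0.9% × C
C − 0.9% × C = 480889.43 + 742.88 + 294.70 + 459.22 + 4115.38
0.991 × C = 486501.61
C = 486501.61 / 0.991 = 490919.89
Insurance premium = 0.9% × 490919.89 = 4418.28

CIF value: AUD 490919.89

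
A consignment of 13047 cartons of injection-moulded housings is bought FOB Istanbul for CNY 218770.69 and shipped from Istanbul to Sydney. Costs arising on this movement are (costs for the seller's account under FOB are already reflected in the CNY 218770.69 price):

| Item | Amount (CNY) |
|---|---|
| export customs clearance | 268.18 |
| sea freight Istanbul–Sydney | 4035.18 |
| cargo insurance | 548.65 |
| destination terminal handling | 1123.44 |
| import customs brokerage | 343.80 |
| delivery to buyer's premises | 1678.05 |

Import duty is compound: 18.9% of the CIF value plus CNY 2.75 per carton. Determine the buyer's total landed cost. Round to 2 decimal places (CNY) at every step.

FOB: the seller bears costs until goods are on board at the origin port; the buyer bears freight, insurance and all costs thereafter.
Already in the invoice (seller's account under FOB): export clearance — exclude.
CIF value = FOB price + freight + insurance = 218770.69 + 4035.18 + 548.65 = 223354.52
Ad valorem component: 223354.52 × 18.9% = 42214.00
Specific component: 13047 × 2.75 = 35879.25
Import duty = 42214.00 + 35879.25 = 78093.25
Buyer bears: freight 4035.18 + insurance 548.65 + destination terminal 1123.44 + brokerage 343.80 + delivery 1678.05 + duty 78093.25 = 85822.37
Landed cost = invoice 218770.69 + 85822.37 = 304593.06

Total landed cost: CNY 304593.06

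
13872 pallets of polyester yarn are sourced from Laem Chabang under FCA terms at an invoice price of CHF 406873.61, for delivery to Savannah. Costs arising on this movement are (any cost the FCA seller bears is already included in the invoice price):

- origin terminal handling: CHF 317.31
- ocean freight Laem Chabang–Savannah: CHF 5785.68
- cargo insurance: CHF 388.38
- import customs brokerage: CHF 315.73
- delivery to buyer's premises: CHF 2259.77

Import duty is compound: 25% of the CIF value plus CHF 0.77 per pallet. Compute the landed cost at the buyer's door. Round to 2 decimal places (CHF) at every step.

FCA: the seller delivers export-cleared goods to the carrier; the buyer bears costs from that point.
CIF value = FCA price + origin terminal + freight + insurance = 406873.61 + 317.31 + 5785.68 + 388.38 = 413364.98
Ad valorem component: 413364.98 × 25% = 103341.25
Specific component: 13872 × 0.77 = 10681.44
Import duty = 103341.25 + 10681.44 = 114022.69
Buyer bears: origin terminal 317.31 + freight 5785.68 + insurance 388.38 + brokerage 315.73 + delivery 2259.77 + duty 114022.69 = 123089.56
Landed cost = invoice 406873.61 + 123089.56 = 529963.17

Total landed cost: CHF 529963.17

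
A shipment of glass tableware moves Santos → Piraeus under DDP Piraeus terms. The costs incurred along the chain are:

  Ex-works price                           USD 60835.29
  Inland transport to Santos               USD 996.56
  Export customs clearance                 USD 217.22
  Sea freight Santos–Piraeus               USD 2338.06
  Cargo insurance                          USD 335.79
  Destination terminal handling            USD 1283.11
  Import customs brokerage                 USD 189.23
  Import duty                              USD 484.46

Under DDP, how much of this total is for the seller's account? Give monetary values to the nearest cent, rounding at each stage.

Seller's account: USD 66679.72

DDP: the seller bears all costs including import duty.
Seller's account: goods 60835.29 + inland to port 996.56 + export clearance 217.22 + freight 2338.06 + insurance 335.79 + destination terminal 1283.11 + brokerage 189.23 + duty 484.46 = 66679.72
Buyer's account: 0.00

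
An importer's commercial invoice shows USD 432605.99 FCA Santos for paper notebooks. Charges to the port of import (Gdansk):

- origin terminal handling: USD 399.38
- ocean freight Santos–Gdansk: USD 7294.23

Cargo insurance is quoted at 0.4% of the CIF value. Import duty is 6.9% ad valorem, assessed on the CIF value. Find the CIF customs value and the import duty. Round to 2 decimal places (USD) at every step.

Let C be the CIF value. C = FCA price + pre-shipment costs + freight + 0.4% × C
C − 0.4% × C = 432605.99 + 399.38 + 7294.23
0.996 × C = 440299.60
C = 440299.60 / 0.996 = 442067.87
Insurance premium = 0.4% × 442067.87 = 1768.27
Import duty = 442067.87 × 6.9% = 30502.68

CIF value: USD 442067.87; import duty: USD 30502.68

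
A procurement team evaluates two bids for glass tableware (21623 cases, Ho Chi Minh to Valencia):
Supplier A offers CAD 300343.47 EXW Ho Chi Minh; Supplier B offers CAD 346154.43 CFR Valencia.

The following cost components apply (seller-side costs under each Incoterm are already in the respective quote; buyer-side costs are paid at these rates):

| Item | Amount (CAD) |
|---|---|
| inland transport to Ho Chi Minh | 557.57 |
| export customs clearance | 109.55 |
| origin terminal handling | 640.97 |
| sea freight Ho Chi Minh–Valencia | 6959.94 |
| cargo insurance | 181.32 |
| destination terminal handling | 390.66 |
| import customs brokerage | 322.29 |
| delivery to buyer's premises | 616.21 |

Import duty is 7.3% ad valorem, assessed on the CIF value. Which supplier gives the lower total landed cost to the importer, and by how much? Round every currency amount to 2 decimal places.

Supplier A is cheaper by CAD 40283.56

Supplier A (EXW):
CIF value = EXW price + inland to port + export clearance + origin terminal + freight + insurance = 300343.47 + 557.57 + 109.55 + 640.97 + 6959.94 + 181.32 = 308792.82
Import duty = 308792.82 × 7.3% = 22541.88
Buyer bears (A): 557.57 + 109.55 + 640.97 + 6959.94 + 181.32 + 390.66 + 322.29 + 616.21 = 9778.51
Landed cost (A) = invoice 300343.47 + 9778.51 + duty 22541.88 = 332663.86
Supplier B (CFR):
CIF value = CFR price + insurance = 346154.43 + 181.32 = 346335.75
Import duty = 346335.75 × 7.3% = 25282.51
Buyer bears (B): 181.32 + 390.66 + 322.29 + 616.21 = 1510.48
Landed cost (B) = invoice 346154.43 + 1510.48 + duty 25282.51 = 372947.42
Difference = |332663.86 − 372947.42| = 40283.56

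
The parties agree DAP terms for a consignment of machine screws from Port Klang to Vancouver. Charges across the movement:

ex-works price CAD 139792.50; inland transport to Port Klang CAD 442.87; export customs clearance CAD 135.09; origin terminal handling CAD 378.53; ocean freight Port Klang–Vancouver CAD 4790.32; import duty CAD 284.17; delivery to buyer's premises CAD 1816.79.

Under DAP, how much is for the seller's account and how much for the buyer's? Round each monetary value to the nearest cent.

Seller: CAD 147356.10; buyer: CAD 284.17

DAP: the seller bears all costs to the named destination except import duty and clearance.
Seller's account: goods 139792.50 + inland to port 442.87 + export clearance 135.09 + origin terminal 378.53 + freight 4790.32 + delivery 1816.79 = 147356.10
Buyer's account: duty 284.17 = 284.17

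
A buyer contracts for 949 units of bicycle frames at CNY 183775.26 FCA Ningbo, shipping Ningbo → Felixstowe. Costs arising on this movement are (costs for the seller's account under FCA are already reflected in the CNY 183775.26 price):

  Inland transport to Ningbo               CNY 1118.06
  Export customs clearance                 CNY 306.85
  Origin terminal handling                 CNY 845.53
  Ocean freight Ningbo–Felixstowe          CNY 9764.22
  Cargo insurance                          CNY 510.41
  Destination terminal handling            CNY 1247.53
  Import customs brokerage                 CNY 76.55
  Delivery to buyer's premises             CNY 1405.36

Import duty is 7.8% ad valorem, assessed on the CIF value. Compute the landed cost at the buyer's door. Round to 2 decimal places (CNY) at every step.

Total landed cost: CNY 212826.70

FCA: the seller delivers export-cleared goods to the carrier; the buyer bears costs from that point.
Already in the invoice (seller's account under FCA): inland to port, export clearance — exclude.
CIF value = FCA price + origin terminal + freight + insurance = 183775.26 + 845.53 + 9764.22 + 510.41 = 194895.42
Import duty = 194895.42 × 7.8% = 15201.84
Buyer bears: origin terminal 845.53 + freight 9764.22 + insurance 510.41 + destination terminal 1247.53 + brokerage 76.55 + delivery 1405.36 + duty 15201.84 = 29051.44
Landed cost = invoice 183775.26 + 29051.44 = 212826.70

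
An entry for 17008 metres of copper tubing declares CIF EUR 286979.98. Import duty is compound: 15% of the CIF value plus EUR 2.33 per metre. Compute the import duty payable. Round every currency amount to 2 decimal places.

Import duty: EUR 82675.64

Ad valorem component: 286979.98 × 15% = 43047.00
Specific component: 17008 × 2.33 = 39628.64
Import duty = 43047.00 + 39628.64 = 82675.64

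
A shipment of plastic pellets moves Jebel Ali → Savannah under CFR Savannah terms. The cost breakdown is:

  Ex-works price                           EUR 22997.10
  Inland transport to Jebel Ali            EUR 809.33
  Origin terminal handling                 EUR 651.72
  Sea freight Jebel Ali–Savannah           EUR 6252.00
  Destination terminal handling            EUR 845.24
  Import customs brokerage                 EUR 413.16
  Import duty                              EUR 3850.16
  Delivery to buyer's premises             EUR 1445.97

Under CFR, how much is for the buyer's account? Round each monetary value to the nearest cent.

Buyer's account: EUR 6554.53

CFR: the seller pays costs through ocean freight to the destination port, but not insurance.
Seller's account: goods 22997.10 + inland to port 809.33 + origin terminal 651.72 + freight 6252.00 = 30710.15
Buyer's account: destination terminal 845.24 + brokerage 413.16 + duty 3850.16 + delivery 1445.97 = 6554.53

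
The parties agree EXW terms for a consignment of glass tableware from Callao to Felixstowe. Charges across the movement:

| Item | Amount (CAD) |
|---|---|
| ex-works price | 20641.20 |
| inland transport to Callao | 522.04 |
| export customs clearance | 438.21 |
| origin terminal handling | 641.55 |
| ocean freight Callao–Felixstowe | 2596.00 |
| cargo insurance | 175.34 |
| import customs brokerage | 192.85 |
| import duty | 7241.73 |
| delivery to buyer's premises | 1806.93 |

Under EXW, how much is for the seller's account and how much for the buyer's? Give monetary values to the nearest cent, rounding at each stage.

EXW: the seller makes goods available at their premises; the buyer bears all onward costs.
Seller's account: goods 20641.20 = 20641.20
Buyer's account: inland to port 522.04 + export clearance 438.21 + origin terminal 641.55 + freight 2596.00 + insurance 175.34 + brokerage 192.85 + duty 7241.73 + delivery 1806.93 = 13614.65

Seller: CAD 20641.20; buyer: CAD 13614.65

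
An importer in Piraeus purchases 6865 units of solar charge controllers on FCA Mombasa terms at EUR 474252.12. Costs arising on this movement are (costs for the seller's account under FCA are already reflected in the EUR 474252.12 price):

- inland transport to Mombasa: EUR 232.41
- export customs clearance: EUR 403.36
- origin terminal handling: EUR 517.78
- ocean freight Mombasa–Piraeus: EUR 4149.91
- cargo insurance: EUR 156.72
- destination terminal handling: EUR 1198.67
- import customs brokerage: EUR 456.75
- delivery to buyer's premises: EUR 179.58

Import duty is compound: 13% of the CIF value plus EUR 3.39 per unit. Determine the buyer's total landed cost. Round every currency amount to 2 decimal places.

FCA: the seller delivers export-cleared goods to the carrier; the buyer bears costs from that point.
Already in the invoice (seller's account under FCA): inland to port, export clearance — exclude.
CIF value = FCA price + origin terminal + freight + insurance = 474252.12 + 517.78 + 4149.91 + 156.72 = 479076.53
Ad valorem component: 479076.53 × 13% = 62279.95
Specific component: 6865 × 3.39 = 23272.35
Import duty = 62279.95 + 23272.35 = 85552.30
Buyer bears: origin terminal 517.78 + freight 4149.91 + insurance 156.72 + destination terminal 1198.67 + brokerage 456.75 + delivery 179.58 + duty 85552.30 = 92211.71
Landed cost = invoice 474252.12 + 92211.71 = 566463.83

Total landed cost: EUR 566463.83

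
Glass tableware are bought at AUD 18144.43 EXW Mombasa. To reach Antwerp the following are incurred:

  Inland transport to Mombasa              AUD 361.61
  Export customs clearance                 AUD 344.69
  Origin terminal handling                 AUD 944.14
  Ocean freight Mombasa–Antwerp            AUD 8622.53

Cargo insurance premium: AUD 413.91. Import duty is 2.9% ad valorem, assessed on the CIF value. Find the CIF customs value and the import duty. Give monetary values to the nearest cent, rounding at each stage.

CIF value: AUD 28831.31; import duty: AUD 836.11

CIF = EXW price + pre-shipment costs + freight + insurance
CIF = 18144.43 + 361.61 + 344.69 + 944.14 + 8622.53 + 413.91 = 28831.31
Import duty = 28831.31 × 2.9% = 836.11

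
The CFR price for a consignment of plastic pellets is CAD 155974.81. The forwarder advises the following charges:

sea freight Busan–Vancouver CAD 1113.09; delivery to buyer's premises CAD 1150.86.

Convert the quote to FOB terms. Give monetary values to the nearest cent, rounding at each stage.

FOB price: CAD 154861.72

Not relevant to the conversion: delivery — on the buyer under both terms; not part of either seller's price.
From CFR to FOB, the seller no longer bears: freight.
FOB price = 155974.81 − 1113.09 = 154861.72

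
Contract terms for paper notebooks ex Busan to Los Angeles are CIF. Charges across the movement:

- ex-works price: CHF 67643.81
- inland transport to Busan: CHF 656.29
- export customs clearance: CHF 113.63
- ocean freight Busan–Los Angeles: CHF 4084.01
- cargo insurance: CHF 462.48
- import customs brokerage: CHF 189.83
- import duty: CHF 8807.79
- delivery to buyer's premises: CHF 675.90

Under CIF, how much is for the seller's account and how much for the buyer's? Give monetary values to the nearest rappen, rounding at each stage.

Seller: CHF 72960.22; buyer: CHF 9673.52

CIF: the seller pays costs through ocean freight and marine insurance to the destination port.
Seller's account: goods 67643.81 + inland to port 656.29 + export clearance 113.63 + freight 4084.01 + insurance 462.48 = 72960.22
Buyer's account: brokerage 189.83 + duty 8807.79 + delivery 675.90 = 9673.52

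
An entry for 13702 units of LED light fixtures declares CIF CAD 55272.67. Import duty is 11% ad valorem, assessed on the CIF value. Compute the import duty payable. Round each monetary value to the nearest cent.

Import duty = 55272.67 × 11% = 6079.99

Import duty: CAD 6079.99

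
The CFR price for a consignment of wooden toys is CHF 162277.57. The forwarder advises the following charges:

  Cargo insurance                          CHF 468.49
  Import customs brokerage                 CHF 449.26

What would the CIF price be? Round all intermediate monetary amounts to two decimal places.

CIF price: CHF 162746.06

Not relevant to the conversion: brokerage — on the buyer under both terms; not part of either seller's price.
From CFR to CIF, the seller additionally bears: insurance.
CIF price = 162277.57 + 468.49 = 162746.06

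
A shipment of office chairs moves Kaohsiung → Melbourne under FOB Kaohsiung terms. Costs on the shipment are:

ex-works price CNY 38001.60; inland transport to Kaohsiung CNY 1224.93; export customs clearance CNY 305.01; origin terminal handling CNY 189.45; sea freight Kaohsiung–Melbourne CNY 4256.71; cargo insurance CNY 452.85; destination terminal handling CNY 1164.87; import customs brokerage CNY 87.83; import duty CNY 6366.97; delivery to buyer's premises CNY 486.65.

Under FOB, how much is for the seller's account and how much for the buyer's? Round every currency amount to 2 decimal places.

Seller: CNY 39720.99; buyer: CNY 12815.88

FOB: the seller bears costs until goods are on board at the origin port; the buyer bears freight, insurance and all costs thereafter.
Seller's account: goods 38001.60 + inland to port 1224.93 + export clearance 305.01 + origin terminal 189.45 = 39720.99
Buyer's account: freight 4256.71 + insurance 452.85 + destination terminal 1164.87 + brokerage 87.83 + duty 6366.97 + delivery 486.65 = 12815.88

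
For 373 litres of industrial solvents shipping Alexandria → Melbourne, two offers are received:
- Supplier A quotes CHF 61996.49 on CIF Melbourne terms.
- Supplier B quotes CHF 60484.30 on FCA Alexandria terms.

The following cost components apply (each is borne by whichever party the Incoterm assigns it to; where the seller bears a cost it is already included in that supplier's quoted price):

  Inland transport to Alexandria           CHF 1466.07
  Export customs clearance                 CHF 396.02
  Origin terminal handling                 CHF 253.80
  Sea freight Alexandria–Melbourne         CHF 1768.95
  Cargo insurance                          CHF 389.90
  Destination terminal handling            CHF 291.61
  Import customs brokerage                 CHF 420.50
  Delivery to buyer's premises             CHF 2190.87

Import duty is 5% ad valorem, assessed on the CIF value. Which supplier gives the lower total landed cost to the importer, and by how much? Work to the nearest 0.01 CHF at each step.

Supplier A is cheaper by CHF 945.49

Supplier A (CIF):
The CIF price already equals the CIF value: 61996.49
Import duty = 61996.49 × 5% = 3099.82
Buyer bears (A): 291.61 + 420.50 + 2190.87 = 2902.98
Landed cost (A) = invoice 61996.49 + 2902.98 + duty 3099.82 = 67999.29
Supplier B (FCA):
CIF value = FCA price + origin terminal + freight + insurance = 60484.30 + 253.80 + 1768.95 + 389.90 = 62896.95
Import duty = 62896.95 × 5% = 3144.85
Buyer bears (B): 253.80 + 1768.95 + 389.90 + 291.61 + 420.50 + 2190.87 = 5315.63
Landed cost (B) = invoice 60484.30 + 5315.63 + duty 3144.85 = 68944.78
Difference = |67999.29 − 68944.78| = 945.49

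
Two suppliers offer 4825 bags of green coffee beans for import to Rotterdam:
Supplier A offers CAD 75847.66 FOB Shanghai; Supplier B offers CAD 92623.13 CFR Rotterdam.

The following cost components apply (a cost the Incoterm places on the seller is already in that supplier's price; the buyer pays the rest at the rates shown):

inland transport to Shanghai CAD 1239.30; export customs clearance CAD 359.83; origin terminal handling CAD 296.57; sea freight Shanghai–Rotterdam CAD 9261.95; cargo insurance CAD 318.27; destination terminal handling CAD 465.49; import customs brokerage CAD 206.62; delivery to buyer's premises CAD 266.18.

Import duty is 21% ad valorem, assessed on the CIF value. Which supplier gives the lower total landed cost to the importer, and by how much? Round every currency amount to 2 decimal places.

Supplier A is cheaper by CAD 9091.36

Supplier A (FOB):
CIF value = FOB price + freight + insurance = 75847.66 + 9261.95 + 318.27 = 85427.88
Import duty = 85427.88 × 21% = 17939.85
Buyer bears (A): 9261.95 + 318.27 + 465.49 + 206.62 + 266.18 = 10518.51
Landed cost (A) = invoice 75847.66 + 10518.51 + duty 17939.85 = 104306.02
Supplier B (CFR):
CIF value = CFR price + insurance = 92623.13 + 318.27 = 92941.40
Import duty = 92941.40 × 21% = 19517.69
Buyer bears (B): 318.27 + 465.49 + 206.62 + 266.18 = 1256.56
Landed cost (B) = invoice 92623.13 + 1256.56 + duty 19517.69 = 113397.38
Difference = |104306.02 − 113397.38| = 9091.36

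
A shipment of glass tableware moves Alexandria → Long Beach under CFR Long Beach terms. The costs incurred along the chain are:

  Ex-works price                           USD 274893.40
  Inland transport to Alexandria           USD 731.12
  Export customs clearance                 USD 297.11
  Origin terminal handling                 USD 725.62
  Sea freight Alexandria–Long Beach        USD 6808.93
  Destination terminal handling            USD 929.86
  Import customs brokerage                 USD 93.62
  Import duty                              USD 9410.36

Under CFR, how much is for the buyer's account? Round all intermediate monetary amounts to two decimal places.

CFR: the seller pays costs through ocean freight to the destination port, but not insurance.
Seller's account: goods 274893.40 + inland to port 731.12 + export clearance 297.11 + origin terminal 725.62 + freight 6808.93 = 283456.18
Buyer's account: destination terminal 929.86 + brokerage 93.62 + duty 9410.36 = 10433.84

Buyer's account: USD 10433.84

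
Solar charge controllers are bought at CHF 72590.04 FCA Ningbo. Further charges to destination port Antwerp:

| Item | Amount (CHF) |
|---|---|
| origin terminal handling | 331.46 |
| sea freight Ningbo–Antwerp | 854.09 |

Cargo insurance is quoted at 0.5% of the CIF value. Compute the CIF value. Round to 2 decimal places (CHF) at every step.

CIF value: CHF 74146.32

Let C be the CIF value. C = FCA price + pre-shipment costs + freight + 0.5% × C
C − 0.5% × C = 72590.04 + 331.46 + 854.09
0.995 × C = 73775.59
C = 73775.59 / 0.995 = 74146.32
Insurance premium = 0.5% × 74146.32 = 370.73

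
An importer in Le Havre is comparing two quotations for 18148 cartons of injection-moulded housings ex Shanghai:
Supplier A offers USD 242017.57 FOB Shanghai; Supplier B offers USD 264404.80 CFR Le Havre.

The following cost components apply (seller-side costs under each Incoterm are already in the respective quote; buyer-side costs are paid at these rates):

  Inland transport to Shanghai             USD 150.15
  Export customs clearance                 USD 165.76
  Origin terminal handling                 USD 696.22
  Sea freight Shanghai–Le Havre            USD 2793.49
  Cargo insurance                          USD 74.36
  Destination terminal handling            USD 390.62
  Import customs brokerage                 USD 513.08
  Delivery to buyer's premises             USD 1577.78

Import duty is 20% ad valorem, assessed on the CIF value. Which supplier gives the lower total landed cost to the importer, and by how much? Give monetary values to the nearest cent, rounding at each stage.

Supplier A is cheaper by USD 23512.49

Supplier A (FOB):
CIF value = FOB price + freight + insurance = 242017.57 + 2793.49 + 74.36 = 244885.42
Import duty = 244885.42 × 20% = 48977.08
Buyer bears (A): 2793.49 + 74.36 + 390.62 + 513.08 + 1577.78 = 5349.33
Landed cost (A) = invoice 242017.57 + 5349.33 + duty 48977.08 = 296343.98
Supplier B (CFR):
CIF value = CFR price + insurance = 264404.80 + 74.36 = 264479.16
Import duty = 264479.16 × 20% = 52895.83
Buyer bears (B): 74.36 + 390.62 + 513.08 + 1577.78 = 2555.84
Landed cost (B) = invoice 264404.80 + 2555.84 + duty 52895.83 = 319856.47
Difference = |296343.98 − 319856.47| = 23512.49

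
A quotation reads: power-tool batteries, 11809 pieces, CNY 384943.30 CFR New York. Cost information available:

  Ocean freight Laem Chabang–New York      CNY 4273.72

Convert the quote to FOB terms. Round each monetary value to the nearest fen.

From CFR to FOB, the seller no longer bears: freight.
FOB price = 384943.30 − 4273.72 = 380669.58

FOB price: CNY 380669.58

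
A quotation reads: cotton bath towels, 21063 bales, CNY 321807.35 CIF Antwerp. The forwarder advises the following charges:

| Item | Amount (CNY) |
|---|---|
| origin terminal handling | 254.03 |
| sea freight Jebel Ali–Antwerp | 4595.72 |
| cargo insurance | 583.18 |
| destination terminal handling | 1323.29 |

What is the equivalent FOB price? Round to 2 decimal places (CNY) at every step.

Not relevant to the conversion: origin terminal — on the seller under both CIF and FOB; already in the CIF price and stays in the FOB price. destination terminal — on the buyer under both terms; not part of either seller's price.
From CIF to FOB, the seller no longer bears: freight, insurance.
FOB price = 321807.35 − 4595.72 − 583.18 = 316628.45

FOB price: CNY 316628.45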